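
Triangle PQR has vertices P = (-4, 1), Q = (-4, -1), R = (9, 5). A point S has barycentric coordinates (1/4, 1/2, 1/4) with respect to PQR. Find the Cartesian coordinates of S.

(-3/4, 1)

S = (1/4)·P + (1/2)·Q + (1/4)·R.
x-coordinate: (1/4)·(-4) + (1/2)·(-4) + (1/4)·9 = -3/4.
y-coordinate: (1/4)·1 + (1/2)·(-1) + (1/4)·5 = 1.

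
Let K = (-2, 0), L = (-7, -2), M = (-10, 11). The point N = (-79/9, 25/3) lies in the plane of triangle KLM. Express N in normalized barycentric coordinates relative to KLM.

(1/9, 1/9, 7/9)

Signed area of the reference triangle: [KLM] = ½·((-2)·(-2−11) + (-7)·(11−0) + (-10)·(0−(-2))) = ½·(26 − 77 − 20) = -71/2.
[NLM] = ½·((-79/9)·(-2−11) + (-7)·(11−(25/3)) + (-10)·(25/3−(-2))) = ½·(1027/9 − 56/3 − 310/3) = -71/18, so the K-coordinate is (-71/18)/(-71/2) = 1/9.
[KNM] = ½·((-2)·(25/3−11) + (-79/9)·(11−0) + (-10)·(0−(25/3))) = ½·(16/3 − 869/9 + 250/3) = -71/18, so the L-coordinate is 1/9.
[KLN] = ½·((-2)·(-2−(25/3)) + (-7)·(25/3−0) + (-79/9)·(0−(-2))) = ½·(62/3 − 175/3 − 158/9) = -497/18, so the M-coordinate is 7/9.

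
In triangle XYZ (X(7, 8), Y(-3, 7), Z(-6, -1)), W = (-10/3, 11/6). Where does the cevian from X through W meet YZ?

Barycentric coordinates of W with respect to XYZ: (1/6, 1/6, 2/3).
On side YZ the X-coordinate is zero; dropping W's X-weight 1/6 and renormalizing the remaining 1/6 : 2/3 gives weights 1/5, 4/5 on Y, Z.
V = (1/5)·(-3, 7) + (4/5)·(-6, -1) = (-27/5, 3/5).

(-27/5, 3/5)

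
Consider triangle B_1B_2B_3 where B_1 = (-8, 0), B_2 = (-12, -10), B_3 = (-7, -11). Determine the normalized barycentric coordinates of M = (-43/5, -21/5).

Signed area of the reference triangle: [B_1B_2B_3] = ½·((-8)·(-10−(-11)) + (-12)·(-11−0) + (-7)·(0−(-10))) = ½·(-8 + 132 − 70) = 27.
[MB_2B_3] = ½·((-43/5)·(-10−(-11)) + (-12)·(-11−(-21/5)) + (-7)·(-21/5−(-10))) = ½·(-43/5 + 408/5 − 203/5) = 81/5, so the B_1-coordinate is (81/5)/27 = 3/5.
[B_1MB_3] = ½·((-8)·(-21/5−(-11)) + (-43/5)·(-11−0) + (-7)·(0−(-21/5))) = ½·(-272/5 + 473/5 − 147/5) = 27/5, so the B_2-coordinate is 1/5.
[B_1B_2M] = ½·((-8)·(-10−(-21/5)) + (-12)·(-21/5−0) + (-43/5)·(0−(-10))) = ½·(232/5 + 252/5 − 86) = 27/5, so the B_3-coordinate is 1/5.

(3/5, 1/5, 1/5)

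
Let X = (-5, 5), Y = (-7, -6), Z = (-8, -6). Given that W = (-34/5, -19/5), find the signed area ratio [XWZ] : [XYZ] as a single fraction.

3/5

[XYZ] = ½·((-5)·(-6−(-6)) + (-7)·(-6−5) + (-8)·(5−(-6))) = ½·(0 + 77 − 88) = -11/2.
[XWZ] = ½·((-5)·(-19/5−(-6)) + (-34/5)·(-6−5) + (-8)·(5−(-19/5))) = ½·(-11 + 374/5 − 352/5) = -33/10, so the ratio is (-33/10)/(-11/2) = 3/5.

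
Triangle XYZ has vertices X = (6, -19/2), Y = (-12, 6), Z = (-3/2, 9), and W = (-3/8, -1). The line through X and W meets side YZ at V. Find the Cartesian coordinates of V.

Barycentric coordinates of W with respect to XYZ: (1/2, 1/4, 1/4).
On side YZ the X-coordinate is zero; dropping W's X-weight 1/2 and renormalizing the remaining 1/4 : 1/4 gives weights 1/2, 1/2 on Y, Z.
V = (1/2)·(-12, 6) + (1/2)·(-3/2, 9) = (-27/4, 15/2).

(-27/4, 15/2)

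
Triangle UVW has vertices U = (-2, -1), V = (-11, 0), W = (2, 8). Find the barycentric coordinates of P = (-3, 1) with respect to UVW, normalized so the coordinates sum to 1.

Signed area of the reference triangle: [UVW] = ½·((-2)·(0−8) + (-11)·(8−(-1)) + 2·(-1−0)) = ½·(16 − 99 − 2) = -85/2.
[PVW] = ½·((-3)·(0−8) + (-11)·(8−1) + 2·(1−0)) = ½·(24 − 77 + 2) = -51/2, so the U-coordinate is (-51/2)/(-85/2) = 3/5.
[UPW] = ½·((-2)·(1−8) + (-3)·(8−(-1)) + 2·(-1−1)) = ½·(14 − 27 − 4) = -17/2, so the V-coordinate is 1/5.
[UVP] = ½·((-2)·(0−1) + (-11)·(1−(-1)) + (-3)·(-1−0)) = ½·(2 − 22 + 3) = -17/2, so the W-coordinate is 1/5.
Check: 3/5 + 1/5 + 1/5 = 1.

(3/5, 1/5, 1/5)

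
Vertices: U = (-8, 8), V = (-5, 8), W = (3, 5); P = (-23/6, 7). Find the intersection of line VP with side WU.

Barycentric coordinates of P with respect to UVW: (1/2, 1/6, 1/3).
On side WU the V-coordinate is zero; dropping P's V-weight 1/6 and renormalizing the remaining 1/3 : 1/2 gives weights 2/5, 3/5 on W, U.
Q = (2/5)·(3, 5) + (3/5)·(-8, 8) = (-18/5, 34/5).

(-18/5, 34/5)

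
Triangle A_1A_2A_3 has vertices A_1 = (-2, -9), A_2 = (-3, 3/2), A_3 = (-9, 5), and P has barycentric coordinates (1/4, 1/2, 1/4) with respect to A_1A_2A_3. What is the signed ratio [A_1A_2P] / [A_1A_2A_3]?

The signed ratio [A_1A_2P]/[A_1A_2A_3] equals the barycentric coordinate of P at vertex A_3, which is 1/4.

1/4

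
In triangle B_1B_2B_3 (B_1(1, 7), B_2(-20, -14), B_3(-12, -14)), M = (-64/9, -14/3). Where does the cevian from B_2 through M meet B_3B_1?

Barycentric coordinates of M with respect to B_1B_2B_3: (4/9, 1/9, 4/9).
On side B_3B_1 the B_2-coordinate is zero; dropping M's B_2-weight 1/9 and renormalizing the remaining 4/9 : 4/9 gives weights 1/2, 1/2 on B_3, B_1.
N = (1/2)·(-12, -14) + (1/2)·(1, 7) = (-11/2, -7/2).

(-11/2, -7/2)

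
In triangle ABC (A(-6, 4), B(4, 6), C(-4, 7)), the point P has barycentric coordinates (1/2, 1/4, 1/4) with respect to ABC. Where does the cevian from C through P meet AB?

(-8/3, 14/3)

Line CP meets AB where the C-coordinate vanishes; zeroing P's C-weight and renormalizing leaves A, B-weights 1/2 : 1/4 → (2/3, 1/3).
So Q = (2/3)·A + (1/3)·B = (-8/3, 14/3).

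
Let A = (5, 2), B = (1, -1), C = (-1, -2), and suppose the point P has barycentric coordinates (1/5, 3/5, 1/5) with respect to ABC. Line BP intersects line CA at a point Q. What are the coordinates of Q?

(2, 0)

Line BP meets CA where the B-coordinate vanishes; zeroing P's B-weight and renormalizing leaves C, A-weights 1/5 : 1/5 → (1/2, 1/2).
So Q = (1/2)·C + (1/2)·A = (2, 0).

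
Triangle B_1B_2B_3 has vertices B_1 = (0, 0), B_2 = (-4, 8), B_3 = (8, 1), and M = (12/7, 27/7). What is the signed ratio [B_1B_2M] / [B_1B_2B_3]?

[B_1B_2B_3] = ½·(0·(8−1) + (-4)·(1−0) + 8·(0−8)) = ½·(0 − 4 − 64) = -34.
[B_1B_2M] = ½·(0·(8−(27/7)) + (-4)·(27/7−0) + (12/7)·(0−8)) = ½·(0 − 108/7 − 96/7) = -102/7, so the ratio is (-102/7)/(-34) = 3/7.

3/7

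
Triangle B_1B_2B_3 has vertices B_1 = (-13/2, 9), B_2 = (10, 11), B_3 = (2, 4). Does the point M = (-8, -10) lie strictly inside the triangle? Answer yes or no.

Barycentric coordinates of M: (-84/199, -338/199, 621/199).
The three coordinates are negative, negative, positive; a point is interior exactly when all three are positive.

no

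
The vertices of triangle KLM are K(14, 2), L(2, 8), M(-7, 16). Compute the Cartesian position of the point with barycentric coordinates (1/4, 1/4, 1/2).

N = (1/4)·K + (1/4)·L + (1/2)·M.
x-coordinate: (1/4)·14 + (1/4)·2 + (1/2)·(-7) = 1/2.
y-coordinate: (1/4)·2 + (1/4)·8 + (1/2)·16 = 21/2.

(1/2, 21/2)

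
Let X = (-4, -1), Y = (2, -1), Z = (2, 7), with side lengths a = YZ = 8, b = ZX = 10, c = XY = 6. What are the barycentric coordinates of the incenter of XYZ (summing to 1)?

The incenter has barycentric coordinates proportional to the opposite side lengths: (8 : 10 : 6).
Normalizing by 8+10+6 = 24 gives (1/3, 5/12, 1/4).

(1/3, 5/12, 1/4)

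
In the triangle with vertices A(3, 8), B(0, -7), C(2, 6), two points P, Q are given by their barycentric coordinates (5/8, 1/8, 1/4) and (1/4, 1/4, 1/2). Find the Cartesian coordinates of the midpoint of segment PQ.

(33/16, 71/16)

Barycentric coordinates of the midpoint are the average: (7/16, 3/16, 3/8).
Converting: (7/16)·A + (3/16)·B + (3/8)·C = (33/16, 71/16).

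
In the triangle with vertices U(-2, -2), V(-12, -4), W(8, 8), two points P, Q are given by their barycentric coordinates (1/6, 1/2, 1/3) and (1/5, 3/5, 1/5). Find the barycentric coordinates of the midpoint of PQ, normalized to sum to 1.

(11/60, 11/20, 4/15)

Since both coordinate triples sum to 1, the midpoint's barycentrics are the componentwise average.
(1/6+1/5)/2 = 11/60; similarly 11/20 and 4/15.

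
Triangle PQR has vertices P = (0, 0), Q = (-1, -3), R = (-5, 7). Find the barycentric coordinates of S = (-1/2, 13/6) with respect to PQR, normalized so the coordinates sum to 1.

(7/6, -1/3, 1/6)

Signed area of the reference triangle: [PQR] = ½·(0·(-3−7) + (-1)·(7−0) + (-5)·(0−(-3))) = ½·(0 − 7 − 15) = -11.
[SQR] = ½·((-1/2)·(-3−7) + (-1)·(7−(13/6)) + (-5)·(13/6−(-3))) = ½·(5 − 29/6 − 155/6) = -77/6, so the P-coordinate is (-77/6)/(-11) = 7/6.
[PSR] = ½·(0·(13/6−7) + (-1/2)·(7−0) + (-5)·(0−(13/6))) = ½·(0 − 7/2 + 65/6) = 11/3, so the Q-coordinate is -1/3.
[PQS] = ½·(0·(-3−(13/6)) + (-1)·(13/6−0) + (-1/2)·(0−(-3))) = ½·(0 − 13/6 − 3/2) = -11/6, so the R-coordinate is 1/6.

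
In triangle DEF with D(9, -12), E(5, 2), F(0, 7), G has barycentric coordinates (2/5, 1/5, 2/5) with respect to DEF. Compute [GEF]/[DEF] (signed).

The signed ratio [GEF]/[DEF] equals the barycentric coordinate of G at vertex D, which is 2/5.

2/5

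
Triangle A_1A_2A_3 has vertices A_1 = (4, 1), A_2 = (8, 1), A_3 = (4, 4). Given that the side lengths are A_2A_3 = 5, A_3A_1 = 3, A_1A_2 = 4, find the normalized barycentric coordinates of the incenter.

The incenter has barycentric coordinates proportional to the opposite side lengths: (5 : 3 : 4).
Normalizing by 5+3+4 = 12 gives (5/12, 1/4, 1/3).

(5/12, 1/4, 1/3)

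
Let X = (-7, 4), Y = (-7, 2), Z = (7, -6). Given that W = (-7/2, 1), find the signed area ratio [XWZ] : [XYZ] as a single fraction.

1/4

[XYZ] = ½·((-7)·(2−(-6)) + (-7)·(-6−4) + 7·(4−2)) = ½·(-56 + 70 + 14) = 14.
[XWZ] = ½·((-7)·(1−(-6)) + (-7/2)·(-6−4) + 7·(4−1)) = ½·(-49 + 35 + 21) = 7/2, so the ratio is (7/2)/14 = 1/4.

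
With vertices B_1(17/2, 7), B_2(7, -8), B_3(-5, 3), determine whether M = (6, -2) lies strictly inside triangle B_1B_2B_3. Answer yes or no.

yes

Barycentric coordinates of M: (122/393, 223/393, 16/131).
The three coordinates are positive, positive, positive; a point is interior exactly when all three are positive.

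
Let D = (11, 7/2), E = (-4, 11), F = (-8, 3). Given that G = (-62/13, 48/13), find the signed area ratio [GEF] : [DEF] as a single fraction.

2/13

[DEF] = ½·(11·(11−3) + (-4)·(3−(7/2)) + (-8)·(7/2−11)) = ½·(88 + 2 + 60) = 75.
[GEF] = ½·((-62/13)·(11−3) + (-4)·(3−(48/13)) + (-8)·(48/13−11)) = ½·(-496/13 + 36/13 + 760/13) = 150/13, so the ratio is (150/13)/75 = 2/13.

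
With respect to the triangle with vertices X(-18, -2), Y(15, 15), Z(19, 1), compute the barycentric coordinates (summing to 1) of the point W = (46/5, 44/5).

(1/5, 3/5, 1/5)

Signed area of the reference triangle: [XYZ] = ½·((-18)·(15−1) + 15·(1−(-2)) + 19·(-2−15)) = ½·(-252 + 45 − 323) = -265.
[WYZ] = ½·((46/5)·(15−1) + 15·(1−(44/5)) + 19·(44/5−15)) = ½·(644/5 − 117 − 589/5) = -53, so the X-coordinate is (-53)/(-265) = 1/5.
[XWZ] = ½·((-18)·(44/5−1) + (46/5)·(1−(-2)) + 19·(-2−(44/5))) = ½·(-702/5 + 138/5 − 1026/5) = -159, so the Y-coordinate is 3/5.
[XYW] = ½·((-18)·(15−(44/5)) + 15·(44/5−(-2)) + (46/5)·(-2−15)) = ½·(-558/5 + 162 − 782/5) = -53, so the Z-coordinate is 1/5.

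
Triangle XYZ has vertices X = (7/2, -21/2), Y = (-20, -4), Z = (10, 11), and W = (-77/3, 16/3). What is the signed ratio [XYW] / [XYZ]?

1/3

[XYZ] = ½·((7/2)·(-4−11) + (-20)·(11−(-21/2)) + 10·(-21/2−(-4))) = ½·(-105/2 − 430 − 65) = -1095/4.
[XYW] = ½·((7/2)·(-4−(16/3)) + (-20)·(16/3−(-21/2)) + (-77/3)·(-21/2−(-4))) = ½·(-98/3 − 950/3 + 1001/6) = -365/4, so the ratio is (-365/4)/(-1095/4) = 1/3.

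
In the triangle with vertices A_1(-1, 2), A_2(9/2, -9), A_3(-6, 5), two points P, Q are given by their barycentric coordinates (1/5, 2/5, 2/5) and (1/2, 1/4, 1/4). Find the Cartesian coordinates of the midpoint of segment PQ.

Barycentric coordinates of the midpoint are the average: (7/20, 13/40, 13/40).
Converting: (7/20)·A_1 + (13/40)·A_2 + (13/40)·A_3 = (-67/80, -3/5).

(-67/80, -3/5)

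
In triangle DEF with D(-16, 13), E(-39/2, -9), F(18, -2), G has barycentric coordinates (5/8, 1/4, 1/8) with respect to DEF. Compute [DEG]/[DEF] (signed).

1/8

The signed ratio [DEG]/[DEF] equals the barycentric coordinate of G at vertex F, which is 1/8.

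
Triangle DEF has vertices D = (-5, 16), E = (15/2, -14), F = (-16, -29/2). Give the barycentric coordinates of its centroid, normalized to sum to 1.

(1/3, 1/3, 1/3)

The centroid is the average of the vertices, so each weight is 1/3.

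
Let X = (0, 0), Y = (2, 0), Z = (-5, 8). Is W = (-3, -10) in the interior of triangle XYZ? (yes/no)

no

Barycentric coordinates of W: (55/8, -37/8, -5/4).
The three coordinates are positive, negative, negative; a point is interior exactly when all three are positive.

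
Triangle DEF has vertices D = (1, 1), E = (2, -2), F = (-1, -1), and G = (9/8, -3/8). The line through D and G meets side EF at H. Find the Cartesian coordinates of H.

(5/4, -7/4)

Barycentric coordinates of G with respect to DEF: (1/2, 3/8, 1/8).
On side EF the D-coordinate is zero; dropping G's D-weight 1/2 and renormalizing the remaining 3/8 : 1/8 gives weights 3/4, 1/4 on E, F.
H = (3/4)·(2, -2) + (1/4)·(-1, -1) = (5/4, -7/4).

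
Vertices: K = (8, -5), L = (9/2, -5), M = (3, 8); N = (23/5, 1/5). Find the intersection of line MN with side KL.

(17/3, -5)

Barycentric coordinates of N with respect to KLM: (1/5, 2/5, 2/5).
On side KL the M-coordinate is zero; dropping N's M-weight 2/5 and renormalizing the remaining 1/5 : 2/5 gives weights 1/3, 2/3 on K, L.
J = (1/3)·(8, -5) + (2/3)·(9/2, -5) = (17/3, -5).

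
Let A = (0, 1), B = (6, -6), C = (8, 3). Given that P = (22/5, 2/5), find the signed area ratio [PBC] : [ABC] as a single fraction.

2/5

[ABC] = ½·(0·(-6−3) + 6·(3−1) + 8·(1−(-6))) = ½·(0 + 12 + 56) = 34.
[PBC] = ½·((22/5)·(-6−3) + 6·(3−(2/5)) + 8·(2/5−(-6))) = ½·(-198/5 + 78/5 + 256/5) = 68/5, so the ratio is (68/5)/34 = 2/5.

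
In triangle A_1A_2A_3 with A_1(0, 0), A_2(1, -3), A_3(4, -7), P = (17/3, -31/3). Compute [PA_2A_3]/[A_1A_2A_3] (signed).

[A_1A_2A_3] = ½·(0·(-3−(-7)) + 1·(-7−0) + 4·(0−(-3))) = ½·(0 − 7 + 12) = 5/2.
[PA_2A_3] = ½·((17/3)·(-3−(-7)) + 1·(-7−(-31/3)) + 4·(-31/3−(-3))) = ½·(68/3 + 10/3 − 88/3) = -5/3, so the ratio is (-5/3)/(5/2) = -2/3.

-2/3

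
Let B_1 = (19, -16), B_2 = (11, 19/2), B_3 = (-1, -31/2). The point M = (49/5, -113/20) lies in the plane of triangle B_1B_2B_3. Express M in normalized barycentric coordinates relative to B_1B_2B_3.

Signed area of the reference triangle: [B_1B_2B_3] = ½·(19·(19/2−(-31/2)) + 11·(-31/2−(-16)) + (-1)·(-16−(19/2))) = ½·(475 + 11/2 + 51/2) = 253.
[MB_2B_3] = ½·((49/5)·(19/2−(-31/2)) + 11·(-31/2−(-113/20)) + (-1)·(-113/20−(19/2))) = ½·(245 − 2167/20 + 303/20) = 759/10, so the B_1-coordinate is (759/10)/253 = 3/10.
[B_1MB_3] = ½·(19·(-113/20−(-31/2)) + (49/5)·(-31/2−(-16)) + (-1)·(-16−(-113/20))) = ½·(3743/20 + 49/10 + 207/20) = 506/5, so the B_2-coordinate is 2/5.
[B_1B_2M] = ½·(19·(19/2−(-113/20)) + 11·(-113/20−(-16)) + (49/5)·(-16−(19/2))) = ½·(5757/20 + 2277/20 − 2499/10) = 759/10, so the B_3-coordinate is 3/10.

(3/10, 2/5, 3/10)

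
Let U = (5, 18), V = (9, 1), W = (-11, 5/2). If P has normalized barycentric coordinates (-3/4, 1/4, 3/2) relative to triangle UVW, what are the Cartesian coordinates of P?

P = (-3/4)·U + (1/4)·V + (3/2)·W.
x-coordinate: (-3/4)·5 + (1/4)·9 + (3/2)·(-11) = -18.
y-coordinate: (-3/4)·18 + (1/4)·1 + (3/2)·(5/2) = -19/2.

(-18, -19/2)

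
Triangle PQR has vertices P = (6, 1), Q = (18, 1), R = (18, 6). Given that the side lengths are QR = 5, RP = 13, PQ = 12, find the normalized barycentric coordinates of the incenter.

(1/6, 13/30, 2/5)

The incenter has barycentric coordinates proportional to the opposite side lengths: (5 : 13 : 12).
Normalizing by 5+13+12 = 30 gives (1/6, 13/30, 2/5).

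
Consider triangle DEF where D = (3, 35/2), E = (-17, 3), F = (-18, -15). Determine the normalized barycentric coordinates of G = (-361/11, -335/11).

(-8/11, 5/11, 14/11)

Signed area of the reference triangle: [DEF] = ½·(3·(3−(-15)) + (-17)·(-15−(35/2)) + (-18)·(35/2−3)) = ½·(54 + 1105/2 − 261) = 691/4.
[GEF] = ½·((-361/11)·(3−(-15)) + (-17)·(-15−(-335/11)) + (-18)·(-335/11−3)) = ½·(-6498/11 − 2890/11 + 6624/11) = -1382/11, so the D-coordinate is (-1382/11)/(691/4) = -8/11.
[DGF] = ½·(3·(-335/11−(-15)) + (-361/11)·(-15−(35/2)) + (-18)·(35/2−(-335/11))) = ½·(-510/11 + 23465/22 − 9495/11) = 3455/44, so the E-coordinate is 5/11.
[DEG] = ½·(3·(3−(-335/11)) + (-17)·(-335/11−(35/2)) + (-361/11)·(35/2−3)) = ½·(1104/11 + 17935/22 − 10469/22) = 4837/22, so the F-coordinate is 14/11.
Check: -8/11 + 5/11 + 14/11 = 1.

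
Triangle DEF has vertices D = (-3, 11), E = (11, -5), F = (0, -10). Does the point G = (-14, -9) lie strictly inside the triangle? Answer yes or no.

Barycentric coordinates of G: (27/82, -97/82, 76/41).
The three coordinates are positive, negative, positive; a point is interior exactly when all three are positive.

no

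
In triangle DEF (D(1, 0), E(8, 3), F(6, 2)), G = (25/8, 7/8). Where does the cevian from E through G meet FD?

Barycentric coordinates of G with respect to DEF: (5/8, 1/8, 1/4).
On side FD the E-coordinate is zero; dropping G's E-weight 1/8 and renormalizing the remaining 1/4 : 5/8 gives weights 2/7, 5/7 on F, D.
H = (2/7)·(6, 2) + (5/7)·(1, 0) = (17/7, 4/7).

(17/7, 4/7)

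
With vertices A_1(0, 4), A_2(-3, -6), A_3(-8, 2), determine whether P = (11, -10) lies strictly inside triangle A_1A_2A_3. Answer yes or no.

Barycentric coordinates of P: (46/37, 67/37, -76/37).
The three coordinates are positive, positive, negative; a point is interior exactly when all three are positive.

no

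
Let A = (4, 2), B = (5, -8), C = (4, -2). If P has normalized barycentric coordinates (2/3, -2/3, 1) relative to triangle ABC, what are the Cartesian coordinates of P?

P = (2/3)·A + (-2/3)·B + 1·C.
x-coordinate: (2/3)·4 + (-2/3)·5 + 1·4 = 10/3.
y-coordinate: (2/3)·2 + (-2/3)·(-8) + 1·(-2) = 14/3.

(10/3, 14/3)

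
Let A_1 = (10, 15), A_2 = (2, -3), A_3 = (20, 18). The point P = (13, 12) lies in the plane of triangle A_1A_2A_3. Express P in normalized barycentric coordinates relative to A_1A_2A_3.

(1/4, 1/4, 1/2)

Signed area of the reference triangle: [A_1A_2A_3] = ½·(10·(-3−18) + 2·(18−15) + 20·(15−(-3))) = ½·(-210 + 6 + 360) = 78.
[PA_2A_3] = ½·(13·(-3−18) + 2·(18−12) + 20·(12−(-3))) = ½·(-273 + 12 + 300) = 39/2, so the A_1-coordinate is (39/2)/78 = 1/4.
[A_1PA_3] = ½·(10·(12−18) + 13·(18−15) + 20·(15−12)) = ½·(-60 + 39 + 60) = 39/2, so the A_2-coordinate is 1/4.
[A_1A_2P] = ½·(10·(-3−12) + 2·(12−15) + 13·(15−(-3))) = ½·(-150 − 6 + 234) = 39, so the A_3-coordinate is 1/2.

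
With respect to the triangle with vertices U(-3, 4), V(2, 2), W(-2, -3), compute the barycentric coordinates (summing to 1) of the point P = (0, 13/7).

(2/7, 4/7, 1/7)

Signed area of the reference triangle: [UVW] = ½·((-3)·(2−(-3)) + 2·(-3−4) + (-2)·(4−2)) = ½·(-15 − 14 − 4) = -33/2.
[PVW] = ½·(0·(2−(-3)) + 2·(-3−(13/7)) + (-2)·(13/7−2)) = ½·(0 − 68/7 + 2/7) = -33/7, so the U-coordinate is (-33/7)/(-33/2) = 2/7.
[UPW] = ½·((-3)·(13/7−(-3)) + 0·(-3−4) + (-2)·(4−(13/7))) = ½·(-102/7 + 0 − 30/7) = -66/7, so the V-coordinate is 4/7.
[UVP] = ½·((-3)·(2−(13/7)) + 2·(13/7−4) + 0·(4−2)) = ½·(-3/7 − 30/7 + 0) = -33/14, so the W-coordinate is 1/7.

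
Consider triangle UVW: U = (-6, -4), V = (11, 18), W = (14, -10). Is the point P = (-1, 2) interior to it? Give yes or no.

yes

Barycentric coordinates of P: (192/271, 75/271, 4/271).
The three coordinates are positive, positive, positive; a point is interior exactly when all three are positive.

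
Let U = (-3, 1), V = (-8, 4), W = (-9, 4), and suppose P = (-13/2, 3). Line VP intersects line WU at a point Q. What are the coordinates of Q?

(-5, 2)

Barycentric coordinates of P with respect to UVW: (1/3, 1/2, 1/6).
On side WU the V-coordinate is zero; dropping P's V-weight 1/2 and renormalizing the remaining 1/6 : 1/3 gives weights 1/3, 2/3 on W, U.
Q = (1/3)·(-9, 4) + (2/3)·(-3, 1) = (-5, 2).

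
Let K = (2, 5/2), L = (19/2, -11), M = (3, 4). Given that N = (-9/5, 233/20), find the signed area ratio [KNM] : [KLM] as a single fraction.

[KLM] = ½·(2·(-11−4) + (19/2)·(4−(5/2)) + 3·(5/2−(-11))) = ½·(-30 + 57/4 + 81/2) = 99/8.
[KNM] = ½·(2·(233/20−4) + (-9/5)·(4−(5/2)) + 3·(5/2−(233/20))) = ½·(153/10 − 27/10 − 549/20) = -297/40, so the ratio is (-297/40)/(99/8) = -3/5.

-3/5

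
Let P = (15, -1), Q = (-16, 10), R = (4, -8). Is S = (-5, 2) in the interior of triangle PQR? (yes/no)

yes

Barycentric coordinates of S: (19/169, 173/338, 127/338).
The three coordinates are positive, positive, positive; a point is interior exactly when all three are positive.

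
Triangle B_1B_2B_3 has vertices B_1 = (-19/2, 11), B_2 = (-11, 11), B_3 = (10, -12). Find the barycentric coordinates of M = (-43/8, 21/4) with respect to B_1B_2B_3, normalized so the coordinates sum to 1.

Signed area of the reference triangle: [B_1B_2B_3] = ½·((-19/2)·(11−(-12)) + (-11)·(-12−11) + 10·(11−11)) = ½·(-437/2 + 253 + 0) = 69/4.
[MB_2B_3] = ½·((-43/8)·(11−(-12)) + (-11)·(-12−(21/4)) + 10·(21/4−11)) = ½·(-989/8 + 759/4 − 115/2) = 69/16, so the B_1-coordinate is (69/16)/(69/4) = 1/4.
[B_1MB_3] = ½·((-19/2)·(21/4−(-12)) + (-43/8)·(-12−11) + 10·(11−(21/4))) = ½·(-1311/8 + 989/8 + 115/2) = 69/8, so the B_2-coordinate is 1/2.
[B_1B_2M] = ½·((-19/2)·(11−(21/4)) + (-11)·(21/4−11) + (-43/8)·(11−11)) = ½·(-437/8 + 253/4 + 0) = 69/16, so the B_3-coordinate is 1/4.

(1/4, 1/2, 1/4)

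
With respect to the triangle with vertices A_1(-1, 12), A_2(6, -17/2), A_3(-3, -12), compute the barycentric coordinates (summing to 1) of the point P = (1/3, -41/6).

Signed area of the reference triangle: [A_1A_2A_3] = ½·((-1)·(-17/2−(-12)) + 6·(-12−12) + (-3)·(12−(-17/2))) = ½·(-7/2 − 144 − 123/2) = -209/2.
[PA_2A_3] = ½·((1/3)·(-17/2−(-12)) + 6·(-12−(-41/6)) + (-3)·(-41/6−(-17/2))) = ½·(7/6 − 31 − 5) = -209/12, so the A_1-coordinate is (-209/12)/(-209/2) = 1/6.
[A_1PA_3] = ½·((-1)·(-41/6−(-12)) + (1/3)·(-12−12) + (-3)·(12−(-41/6))) = ½·(-31/6 − 8 − 113/2) = -209/6, so the A_2-coordinate is 1/3.
[A_1A_2P] = ½·((-1)·(-17/2−(-41/6)) + 6·(-41/6−12) + (1/3)·(12−(-17/2))) = ½·(5/3 − 113 + 41/6) = -209/4, so the A_3-coordinate is 1/2.
Check: 1/6 + 1/3 + 1/2 = 1.

(1/6, 1/3, 1/2)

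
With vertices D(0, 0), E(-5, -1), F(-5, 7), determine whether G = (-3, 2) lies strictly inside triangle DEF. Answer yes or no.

yes

Barycentric coordinates of G: (2/5, 11/40, 13/40).
The three coordinates are positive, positive, positive; a point is interior exactly when all three are positive.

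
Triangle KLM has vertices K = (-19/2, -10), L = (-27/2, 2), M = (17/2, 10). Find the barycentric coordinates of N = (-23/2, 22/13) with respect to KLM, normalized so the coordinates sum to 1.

Signed area of the reference triangle: [KLM] = ½·((-19/2)·(2−10) + (-27/2)·(10−(-10)) + (17/2)·(-10−2)) = ½·(76 − 270 − 102) = -148.
[NLM] = ½·((-23/2)·(2−10) + (-27/2)·(10−(22/13)) + (17/2)·(22/13−2)) = ½·(92 − 1458/13 − 34/13) = -148/13, so the K-coordinate is (-148/13)/(-148) = 1/13.
[KNM] = ½·((-19/2)·(22/13−10) + (-23/2)·(10−(-10)) + (17/2)·(-10−(22/13))) = ½·(1026/13 − 230 − 1292/13) = -1628/13, so the L-coordinate is 11/13.
[KLN] = ½·((-19/2)·(2−(22/13)) + (-27/2)·(22/13−(-10)) + (-23/2)·(-10−2)) = ½·(-38/13 − 2052/13 + 138) = -148/13, so the M-coordinate is 1/13.
Check: 1/13 + 11/13 + 1/13 = 1.

(1/13, 11/13, 1/13)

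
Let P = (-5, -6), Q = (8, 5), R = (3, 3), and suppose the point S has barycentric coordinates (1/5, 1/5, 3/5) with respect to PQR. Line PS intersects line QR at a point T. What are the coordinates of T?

Line PS meets QR where the P-coordinate vanishes; zeroing S's P-weight and renormalizing leaves Q, R-weights 1/5 : 3/5 → (1/4, 3/4).
So T = (1/4)·Q + (3/4)·R = (17/4, 7/2).

(17/4, 7/2)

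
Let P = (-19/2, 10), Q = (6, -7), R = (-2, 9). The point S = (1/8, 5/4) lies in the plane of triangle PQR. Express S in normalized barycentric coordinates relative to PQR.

(1/4, 1/2, 1/4)

Signed area of the reference triangle: [PQR] = ½·((-19/2)·(-7−9) + 6·(9−10) + (-2)·(10−(-7))) = ½·(152 − 6 − 34) = 56.
[SQR] = ½·((1/8)·(-7−9) + 6·(9−(5/4)) + (-2)·(5/4−(-7))) = ½·(-2 + 93/2 − 33/2) = 14, so the P-coordinate is 14/56 = 1/4.
[PSR] = ½·((-19/2)·(5/4−9) + (1/8)·(9−10) + (-2)·(10−(5/4))) = ½·(589/8 − 1/8 − 35/2) = 28, so the Q-coordinate is 1/2.
[PQS] = ½·((-19/2)·(-7−(5/4)) + 6·(5/4−10) + (1/8)·(10−(-7))) = ½·(627/8 − 105/2 + 17/8) = 14, so the R-coordinate is 1/4.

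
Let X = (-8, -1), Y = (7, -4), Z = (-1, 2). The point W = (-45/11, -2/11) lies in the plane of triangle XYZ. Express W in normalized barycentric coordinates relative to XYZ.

Signed area of the reference triangle: [XYZ] = ½·((-8)·(-4−2) + 7·(2−(-1)) + (-1)·(-1−(-4))) = ½·(48 + 21 − 3) = 33.
[WYZ] = ½·((-45/11)·(-4−2) + 7·(2−(-2/11)) + (-1)·(-2/11−(-4))) = ½·(270/11 + 168/11 − 42/11) = 18, so the X-coordinate is 18/33 = 6/11.
[XWZ] = ½·((-8)·(-2/11−2) + (-45/11)·(2−(-1)) + (-1)·(-1−(-2/11))) = ½·(192/11 − 135/11 + 9/11) = 3, so the Y-coordinate is 1/11.
[XYW] = ½·((-8)·(-4−(-2/11)) + 7·(-2/11−(-1)) + (-45/11)·(-1−(-4))) = ½·(336/11 + 63/11 − 135/11) = 12, so the Z-coordinate is 4/11.
Check: 6/11 + 1/11 + 4/11 = 1.

(6/11, 1/11, 4/11)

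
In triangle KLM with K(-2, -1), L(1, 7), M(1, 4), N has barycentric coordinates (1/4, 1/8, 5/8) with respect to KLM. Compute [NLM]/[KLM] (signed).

1/4

The signed ratio [NLM]/[KLM] equals the barycentric coordinate of N at vertex K, which is 1/4.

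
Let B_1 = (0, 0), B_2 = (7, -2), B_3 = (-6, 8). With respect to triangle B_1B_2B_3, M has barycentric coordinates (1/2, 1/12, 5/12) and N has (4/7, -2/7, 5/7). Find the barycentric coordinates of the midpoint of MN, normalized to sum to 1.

(15/28, -17/168, 95/168)

Since both coordinate triples sum to 1, the midpoint's barycentrics are the componentwise average.
(1/2+4/7)/2 = 15/28; similarly -17/168 and 95/168.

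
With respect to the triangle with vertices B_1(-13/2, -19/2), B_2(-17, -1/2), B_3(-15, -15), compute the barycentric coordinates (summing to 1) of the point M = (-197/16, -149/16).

(3/8, 1/4, 3/8)

Signed area of the reference triangle: [B_1B_2B_3] = ½·((-13/2)·(-1/2−(-15)) + (-17)·(-15−(-19/2)) + (-15)·(-19/2−(-1/2))) = ½·(-377/4 + 187/2 + 135) = 537/8.
[MB_2B_3] = ½·((-197/16)·(-1/2−(-15)) + (-17)·(-15−(-149/16)) + (-15)·(-149/16−(-1/2))) = ½·(-5713/32 + 1547/16 + 2115/16) = 1611/64, so the B_1-coordinate is (1611/64)/(537/8) = 3/8.
[B_1MB_3] = ½·((-13/2)·(-149/16−(-15)) + (-197/16)·(-15−(-19/2)) + (-15)·(-19/2−(-149/16))) = ½·(-1183/32 + 2167/32 + 45/16) = 537/32, so the B_2-coordinate is 1/4.
[B_1B_2M] = ½·((-13/2)·(-1/2−(-149/16)) + (-17)·(-149/16−(-19/2)) + (-197/16)·(-19/2−(-1/2))) = ½·(-1833/32 − 51/16 + 1773/16) = 1611/64, so the B_3-coordinate is 3/8.
Check: 3/8 + 1/4 + 3/8 = 1.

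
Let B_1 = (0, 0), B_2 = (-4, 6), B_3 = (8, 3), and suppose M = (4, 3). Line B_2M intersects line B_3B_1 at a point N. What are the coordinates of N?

(6, 9/4)

Barycentric coordinates of M with respect to B_1B_2B_3: (1/5, 1/5, 3/5).
On side B_3B_1 the B_2-coordinate is zero; dropping M's B_2-weight 1/5 and renormalizing the remaining 3/5 : 1/5 gives weights 3/4, 1/4 on B_3, B_1.
N = (3/4)·(8, 3) + (1/4)·(0, 0) = (6, 9/4).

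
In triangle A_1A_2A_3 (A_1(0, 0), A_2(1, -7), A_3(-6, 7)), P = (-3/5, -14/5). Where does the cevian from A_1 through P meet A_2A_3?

(-3/4, -7/2)

Barycentric coordinates of P with respect to A_1A_2A_3: (1/5, 3/5, 1/5).
On side A_2A_3 the A_1-coordinate is zero; dropping P's A_1-weight 1/5 and renormalizing the remaining 3/5 : 1/5 gives weights 3/4, 1/4 on A_2, A_3.
Q = (3/4)·(1, -7) + (1/4)·(-6, 7) = (-3/4, -7/2).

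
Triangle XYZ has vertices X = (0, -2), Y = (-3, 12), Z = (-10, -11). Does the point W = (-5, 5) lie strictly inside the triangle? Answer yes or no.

yes

Barycentric coordinates of W: (3/167, 115/167, 49/167).
The three coordinates are positive, positive, positive; a point is interior exactly when all three are positive.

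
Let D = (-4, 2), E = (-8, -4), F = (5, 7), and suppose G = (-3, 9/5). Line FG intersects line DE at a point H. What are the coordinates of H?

Barycentric coordinates of G with respect to DEF: (3/5, 1/5, 1/5).
On side DE the F-coordinate is zero; dropping G's F-weight 1/5 and renormalizing the remaining 3/5 : 1/5 gives weights 3/4, 1/4 on D, E.
H = (3/4)·(-4, 2) + (1/4)·(-8, -4) = (-5, 1/2).

(-5, 1/2)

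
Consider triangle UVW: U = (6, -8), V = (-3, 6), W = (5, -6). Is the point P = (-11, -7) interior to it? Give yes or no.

Barycentric coordinates of P: (50, 33/4, -229/4).
The three coordinates are positive, positive, negative; a point is interior exactly when all three are positive.

no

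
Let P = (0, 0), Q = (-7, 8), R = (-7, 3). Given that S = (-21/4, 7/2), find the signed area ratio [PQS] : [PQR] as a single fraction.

1/2

[PQR] = ½·(0·(8−3) + (-7)·(3−0) + (-7)·(0−8)) = ½·(0 − 21 + 56) = 35/2.
[PQS] = ½·(0·(8−(7/2)) + (-7)·(7/2−0) + (-21/4)·(0−8)) = ½·(0 − 49/2 + 42) = 35/4, so the ratio is (35/4)/(35/2) = 1/2.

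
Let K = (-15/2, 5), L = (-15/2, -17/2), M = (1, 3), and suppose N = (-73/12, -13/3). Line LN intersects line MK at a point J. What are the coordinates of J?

(-13/4, 4)

Barycentric coordinates of N with respect to KLM: (1/6, 2/3, 1/6).
On side MK the L-coordinate is zero; dropping N's L-weight 2/3 and renormalizing the remaining 1/6 : 1/6 gives weights 1/2, 1/2 on M, K.
J = (1/2)·(1, 3) + (1/2)·(-15/2, 5) = (-13/4, 4).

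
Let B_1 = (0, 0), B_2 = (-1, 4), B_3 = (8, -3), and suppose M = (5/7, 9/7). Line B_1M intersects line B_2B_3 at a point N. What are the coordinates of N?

(5/4, 9/4)

Barycentric coordinates of M with respect to B_1B_2B_3: (3/7, 3/7, 1/7).
On side B_2B_3 the B_1-coordinate is zero; dropping M's B_1-weight 3/7 and renormalizing the remaining 3/7 : 1/7 gives weights 3/4, 1/4 on B_2, B_3.
N = (3/4)·(-1, 4) + (1/4)·(8, -3) = (5/4, 9/4).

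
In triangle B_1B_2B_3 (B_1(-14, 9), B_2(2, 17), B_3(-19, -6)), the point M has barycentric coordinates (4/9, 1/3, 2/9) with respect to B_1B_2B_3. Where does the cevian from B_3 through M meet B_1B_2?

Line B_3M meets B_1B_2 where the B_3-coordinate vanishes; zeroing M's B_3-weight and renormalizing leaves B_1, B_2-weights 4/9 : 1/3 → (4/7, 3/7).
So N = (4/7)·B_1 + (3/7)·B_2 = (-50/7, 87/7).

(-50/7, 87/7)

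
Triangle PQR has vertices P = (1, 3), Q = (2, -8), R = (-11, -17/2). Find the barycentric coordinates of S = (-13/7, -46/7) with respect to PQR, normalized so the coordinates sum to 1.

(1/7, 4/7, 2/7)

Signed area of the reference triangle: [PQR] = ½·(1·(-8−(-17/2)) + 2·(-17/2−3) + (-11)·(3−(-8))) = ½·(1/2 − 23 − 121) = -287/4.
[SQR] = ½·((-13/7)·(-8−(-17/2)) + 2·(-17/2−(-46/7)) + (-11)·(-46/7−(-8))) = ½·(-13/14 − 27/7 − 110/7) = -41/4, so the P-coordinate is (-41/4)/(-287/4) = 1/7.
[PSR] = ½·(1·(-46/7−(-17/2)) + (-13/7)·(-17/2−3) + (-11)·(3−(-46/7))) = ½·(27/14 + 299/14 − 737/7) = -41, so the Q-coordinate is 4/7.
[PQS] = ½·(1·(-8−(-46/7)) + 2·(-46/7−3) + (-13/7)·(3−(-8))) = ½·(-10/7 − 134/7 − 143/7) = -41/2, so the R-coordinate is 2/7.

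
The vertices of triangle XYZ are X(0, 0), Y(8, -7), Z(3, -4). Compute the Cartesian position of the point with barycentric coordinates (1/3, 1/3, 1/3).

W = (1/3)·X + (1/3)·Y + (1/3)·Z.
x-coordinate: (1/3)·0 + (1/3)·8 + (1/3)·3 = 11/3.
y-coordinate: (1/3)·0 + (1/3)·(-7) + (1/3)·(-4) = -11/3.

(11/3, -11/3)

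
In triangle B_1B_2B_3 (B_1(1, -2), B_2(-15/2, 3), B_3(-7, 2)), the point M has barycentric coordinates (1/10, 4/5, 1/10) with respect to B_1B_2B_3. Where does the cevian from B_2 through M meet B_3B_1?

(-3, 0)

Line B_2M meets B_3B_1 where the B_2-coordinate vanishes; zeroing M's B_2-weight and renormalizing leaves B_3, B_1-weights 1/10 : 1/10 → (1/2, 1/2).
So N = (1/2)·B_3 + (1/2)·B_1 = (-3, 0).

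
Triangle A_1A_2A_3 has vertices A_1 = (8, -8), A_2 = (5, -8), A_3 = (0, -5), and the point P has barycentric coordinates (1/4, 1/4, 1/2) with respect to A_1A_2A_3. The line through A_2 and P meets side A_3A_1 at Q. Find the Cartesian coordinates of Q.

Line A_2P meets A_3A_1 where the A_2-coordinate vanishes; zeroing P's A_2-weight and renormalizing leaves A_3, A_1-weights 1/2 : 1/4 → (2/3, 1/3).
So Q = (2/3)·A_3 + (1/3)·A_1 = (8/3, -6).

(8/3, -6)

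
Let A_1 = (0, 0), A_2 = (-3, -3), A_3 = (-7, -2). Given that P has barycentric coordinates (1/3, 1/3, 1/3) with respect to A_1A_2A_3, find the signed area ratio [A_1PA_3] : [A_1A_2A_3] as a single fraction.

The signed ratio [A_1PA_3]/[A_1A_2A_3] equals the barycentric coordinate of P at vertex A_2, which is 1/3.

1/3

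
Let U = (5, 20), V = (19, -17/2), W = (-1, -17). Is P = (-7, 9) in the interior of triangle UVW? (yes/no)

no

Barycentric coordinates of P: (571/689, -378/689, 496/689).
The three coordinates are positive, negative, positive; a point is interior exactly when all three are positive.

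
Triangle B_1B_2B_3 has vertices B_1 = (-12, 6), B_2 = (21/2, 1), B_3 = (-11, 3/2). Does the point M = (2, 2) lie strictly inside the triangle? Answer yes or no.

yes

Barycentric coordinates of M: (69/385, 236/385, 16/77).
The three coordinates are positive, positive, positive; a point is interior exactly when all three are positive.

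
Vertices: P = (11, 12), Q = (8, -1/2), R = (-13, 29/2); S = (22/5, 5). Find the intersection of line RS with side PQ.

(35/4, 21/8)

Barycentric coordinates of S with respect to PQR: (1/5, 3/5, 1/5).
On side PQ the R-coordinate is zero; dropping S's R-weight 1/5 and renormalizing the remaining 1/5 : 3/5 gives weights 1/4, 3/4 on P, Q.
T = (1/4)·(11, 12) + (3/4)·(8, -1/2) = (35/4, 21/8).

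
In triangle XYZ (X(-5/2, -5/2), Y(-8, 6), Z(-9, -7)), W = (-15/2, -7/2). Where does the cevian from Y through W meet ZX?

(-59/8, -47/8)

Barycentric coordinates of W with respect to XYZ: (1/5, 1/5, 3/5).
On side ZX the Y-coordinate is zero; dropping W's Y-weight 1/5 and renormalizing the remaining 3/5 : 1/5 gives weights 3/4, 1/4 on Z, X.
V = (3/4)·(-9, -7) + (1/4)·(-5/2, -5/2) = (-59/8, -47/8).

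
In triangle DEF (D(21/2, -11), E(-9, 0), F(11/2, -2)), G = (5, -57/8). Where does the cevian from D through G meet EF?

(-25/6, -2/3)

Barycentric coordinates of G with respect to DEF: (5/8, 1/4, 1/8).
On side EF the D-coordinate is zero; dropping G's D-weight 5/8 and renormalizing the remaining 1/4 : 1/8 gives weights 2/3, 1/3 on E, F.
H = (2/3)·(-9, 0) + (1/3)·(11/2, -2) = (-25/6, -2/3).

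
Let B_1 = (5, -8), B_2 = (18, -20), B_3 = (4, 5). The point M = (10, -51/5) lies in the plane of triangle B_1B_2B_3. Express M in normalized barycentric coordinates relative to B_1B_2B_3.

Signed area of the reference triangle: [B_1B_2B_3] = ½·(5·(-20−5) + 18·(5−(-8)) + 4·(-8−(-20))) = ½·(-125 + 234 + 48) = 157/2.
[MB_2B_3] = ½·(10·(-20−5) + 18·(5−(-51/5)) + 4·(-51/5−(-20))) = ½·(-250 + 1368/5 + 196/5) = 157/5, so the B_1-coordinate is (157/5)/(157/2) = 2/5.
[B_1MB_3] = ½·(5·(-51/5−5) + 10·(5−(-8)) + 4·(-8−(-51/5))) = ½·(-76 + 130 + 44/5) = 157/5, so the B_2-coordinate is 2/5.
[B_1B_2M] = ½·(5·(-20−(-51/5)) + 18·(-51/5−(-8)) + 10·(-8−(-20))) = ½·(-49 − 198/5 + 120) = 157/10, so the B_3-coordinate is 1/5.

(2/5, 2/5, 1/5)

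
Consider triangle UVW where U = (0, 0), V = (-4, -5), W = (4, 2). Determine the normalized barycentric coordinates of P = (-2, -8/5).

(11/10, 1/5, -3/10)

Signed area of the reference triangle: [UVW] = ½·(0·(-5−2) + (-4)·(2−0) + 4·(0−(-5))) = ½·(0 − 8 + 20) = 6.
[PVW] = ½·((-2)·(-5−2) + (-4)·(2−(-8/5)) + 4·(-8/5−(-5))) = ½·(14 − 72/5 + 68/5) = 33/5, so the U-coordinate is (33/5)/6 = 11/10.
[UPW] = ½·(0·(-8/5−2) + (-2)·(2−0) + 4·(0−(-8/5))) = ½·(0 − 4 + 32/5) = 6/5, so the V-coordinate is 1/5.
[UVP] = ½·(0·(-5−(-8/5)) + (-4)·(-8/5−0) + (-2)·(0−(-5))) = ½·(0 + 32/5 − 10) = -9/5, so the W-coordinate is -3/10.
Check: 11/10 + 1/5 − 3/10 = 1.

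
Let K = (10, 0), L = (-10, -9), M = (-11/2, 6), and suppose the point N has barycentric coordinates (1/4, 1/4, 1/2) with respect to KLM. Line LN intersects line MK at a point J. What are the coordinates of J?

(-1/3, 4)

Line LN meets MK where the L-coordinate vanishes; zeroing N's L-weight and renormalizing leaves M, K-weights 1/2 : 1/4 → (2/3, 1/3).
So J = (2/3)·M + (1/3)·K = (-1/3, 4).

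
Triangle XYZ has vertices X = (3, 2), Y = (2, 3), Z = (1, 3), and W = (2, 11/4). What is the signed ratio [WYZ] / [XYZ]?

1/4

[XYZ] = ½·(3·(3−3) + 2·(3−2) + 1·(2−3)) = ½·(0 + 2 − 1) = 1/2.
[WYZ] = ½·(2·(3−3) + 2·(3−(11/4)) + 1·(11/4−3)) = ½·(0 + 1/2 − 1/4) = 1/8, so the ratio is (1/8)/(1/2) = 1/4.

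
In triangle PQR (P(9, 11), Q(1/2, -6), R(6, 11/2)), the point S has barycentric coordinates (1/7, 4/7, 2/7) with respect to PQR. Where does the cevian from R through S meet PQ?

Line RS meets PQ where the R-coordinate vanishes; zeroing S's R-weight and renormalizing leaves P, Q-weights 1/7 : 4/7 → (1/5, 4/5).
So T = (1/5)·P + (4/5)·Q = (11/5, -13/5).

(11/5, -13/5)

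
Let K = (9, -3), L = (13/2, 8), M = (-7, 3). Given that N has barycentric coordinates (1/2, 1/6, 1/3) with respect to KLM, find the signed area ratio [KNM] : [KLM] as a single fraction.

The signed ratio [KNM]/[KLM] equals the barycentric coordinate of N at vertex L, which is 1/6.

1/6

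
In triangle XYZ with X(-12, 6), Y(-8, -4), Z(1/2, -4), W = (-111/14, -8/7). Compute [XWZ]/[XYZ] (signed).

4/7

[XYZ] = ½·((-12)·(-4−(-4)) + (-8)·(-4−6) + (1/2)·(6−(-4))) = ½·(0 + 80 + 5) = 85/2.
[XWZ] = ½·((-12)·(-8/7−(-4)) + (-111/14)·(-4−6) + (1/2)·(6−(-8/7))) = ½·(-240/7 + 555/7 + 25/7) = 170/7, so the ratio is (170/7)/(85/2) = 4/7.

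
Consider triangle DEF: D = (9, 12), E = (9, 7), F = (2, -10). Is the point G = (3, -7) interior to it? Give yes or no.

Barycentric coordinates of G: (4/35, 1/35, 6/7).
The three coordinates are positive, positive, positive; a point is interior exactly when all three are positive.

yes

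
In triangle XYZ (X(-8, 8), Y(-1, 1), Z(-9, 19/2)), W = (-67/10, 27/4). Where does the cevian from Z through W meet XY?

Barycentric coordinates of W with respect to XYZ: (7/10, 1/5, 1/10).
On side XY the Z-coordinate is zero; dropping W's Z-weight 1/10 and renormalizing the remaining 7/10 : 1/5 gives weights 7/9, 2/9 on X, Y.
V = (7/9)·(-8, 8) + (2/9)·(-1, 1) = (-58/9, 58/9).

(-58/9, 58/9)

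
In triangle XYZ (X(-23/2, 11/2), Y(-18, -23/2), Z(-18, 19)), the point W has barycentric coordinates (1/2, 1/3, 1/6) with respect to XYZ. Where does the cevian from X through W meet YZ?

(-18, -4/3)

Line XW meets YZ where the X-coordinate vanishes; zeroing W's X-weight and renormalizing leaves Y, Z-weights 1/3 : 1/6 → (2/3, 1/3).
So V = (2/3)·Y + (1/3)·Z = (-18, -4/3).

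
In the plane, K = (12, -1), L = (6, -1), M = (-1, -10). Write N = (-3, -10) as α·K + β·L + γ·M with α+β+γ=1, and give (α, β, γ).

Signed area of the reference triangle: [KLM] = ½·(12·(-1−(-10)) + 6·(-10−(-1)) + (-1)·(-1−(-1))) = ½·(108 − 54 + 0) = 27.
[NLM] = ½·((-3)·(-1−(-10)) + 6·(-10−(-10)) + (-1)·(-10−(-1))) = ½·(-27 + 0 + 9) = -9, so the K-coordinate is (-9)/27 = -1/3.
[KNM] = ½·(12·(-10−(-10)) + (-3)·(-10−(-1)) + (-1)·(-1−(-10))) = ½·(0 + 27 − 9) = 9, so the L-coordinate is 1/3.
[KLN] = ½·(12·(-1−(-10)) + 6·(-10−(-1)) + (-3)·(-1−(-1))) = ½·(108 − 54 + 0) = 27, so the M-coordinate is 1.
Check: -1/3 + 1/3 + 1 = 1.

(-1/3, 1/3, 1)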